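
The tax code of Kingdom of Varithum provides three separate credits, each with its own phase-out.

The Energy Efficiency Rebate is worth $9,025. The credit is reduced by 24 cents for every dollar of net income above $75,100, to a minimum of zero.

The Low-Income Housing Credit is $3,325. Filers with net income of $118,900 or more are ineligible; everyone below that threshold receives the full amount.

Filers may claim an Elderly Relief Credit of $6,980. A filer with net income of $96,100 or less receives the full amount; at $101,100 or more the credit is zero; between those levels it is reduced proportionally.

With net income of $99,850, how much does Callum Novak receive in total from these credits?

$8,155

Energy Efficiency Rebate: 24% of the $24,750 excess over $75,100 is $5,940; credit = $9,025 − $5,940 = $3,085.
Low-Income Housing Credit: $99,850 is below the $118,900 cutoff, so the full $3,325 applies.
Elderly Relief Credit: $99,850 is $3,750 into a $5,000 phase-out range, leaving 1,250/5,000 of the credit: $6,980 × 1,250/5,000 = $1,745.
Total: $3,085 + $3,325 + $1,745 = $8,155.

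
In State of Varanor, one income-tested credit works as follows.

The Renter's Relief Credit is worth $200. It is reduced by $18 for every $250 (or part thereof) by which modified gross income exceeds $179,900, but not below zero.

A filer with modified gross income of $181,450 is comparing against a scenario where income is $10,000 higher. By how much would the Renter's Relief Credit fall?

$74

At $181,450 — income exceeds $179,900 by $1,550, which is 7 full-or-partial $250 increments; reduction = 7 × $18 = $126, leaving $74.
At $191,450 — income exceeds $179,900 by $11,550 → 47 increments × $18 = $846 ≥ base, so the credit is $0.
Lost: $74 − $0 = $74.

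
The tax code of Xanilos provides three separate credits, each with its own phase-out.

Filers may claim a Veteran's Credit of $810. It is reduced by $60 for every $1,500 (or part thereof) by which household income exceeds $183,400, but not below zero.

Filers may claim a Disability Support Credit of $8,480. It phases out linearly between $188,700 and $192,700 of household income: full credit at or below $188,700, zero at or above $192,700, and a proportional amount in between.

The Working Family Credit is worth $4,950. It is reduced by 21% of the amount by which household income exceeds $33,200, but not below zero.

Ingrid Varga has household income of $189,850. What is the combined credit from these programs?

Veteran's Credit: income exceeds $183,400 by $6,450, which is 5 full-or-partial $1,500 increments; reduction = 5 × $60 = $300, leaving $510.
Disability Support Credit: $189,850 is $1,150 into a $4,000 phase-out range, leaving 2,850/4,000 of the credit: $8,480 × 2,850/4,000 = $6,042.
Working Family Credit: 21% of the $156,650 excess over $33,200 is $32,896.50 ≥ base, so the credit is $0.
Total: $510 + $6,042 + $0 = $6,552.

$6,552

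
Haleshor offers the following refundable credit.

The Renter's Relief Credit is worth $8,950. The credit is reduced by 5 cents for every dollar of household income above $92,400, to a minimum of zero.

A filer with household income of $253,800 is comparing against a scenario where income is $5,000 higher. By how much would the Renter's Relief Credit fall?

At $253,800 — 5% of the $161,400 excess over $92,400 is $8,070; credit = $8,950 − $8,070 = $880.
At $258,800 — 5% of the $166,400 excess over $92,400 is $8,320; credit = $8,950 − $8,320 = $630.
Lost: $880 − $630 = $250.

$250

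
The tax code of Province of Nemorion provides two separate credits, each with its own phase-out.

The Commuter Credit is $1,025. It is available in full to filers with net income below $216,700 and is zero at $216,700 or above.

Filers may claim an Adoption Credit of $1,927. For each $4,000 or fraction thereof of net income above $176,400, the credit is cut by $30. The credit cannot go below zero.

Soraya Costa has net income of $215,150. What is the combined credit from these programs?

Commuter Credit: $215,150 is below the $216,700 cutoff, so the full $1,025 applies.
Adoption Credit: income exceeds $176,400 by $38,750, which is 10 full-or-partial $4,000 increments; reduction = 10 × $30 = $300, leaving $1,627.
Total: $1,025 + $1,627 = $2,652.

$2,652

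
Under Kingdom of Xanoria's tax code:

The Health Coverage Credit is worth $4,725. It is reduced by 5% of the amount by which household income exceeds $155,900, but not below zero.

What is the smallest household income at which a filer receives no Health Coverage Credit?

$250,400

The credit falls by 5% of each dollar above $155,900, so it reaches zero when the excess is $4,725 / 5% = $94,500: income = $155,900 + $94,500 = $250,400.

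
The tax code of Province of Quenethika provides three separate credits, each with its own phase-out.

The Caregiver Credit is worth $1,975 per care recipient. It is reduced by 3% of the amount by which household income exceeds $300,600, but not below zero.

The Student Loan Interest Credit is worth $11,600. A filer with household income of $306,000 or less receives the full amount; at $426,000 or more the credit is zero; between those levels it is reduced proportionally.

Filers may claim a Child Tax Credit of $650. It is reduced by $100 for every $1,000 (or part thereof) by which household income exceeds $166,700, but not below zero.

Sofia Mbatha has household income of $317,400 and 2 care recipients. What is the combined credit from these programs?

Caregiver Credit: base = 2 × $1,975 = $3,950. 3% of the $16,800 excess over $300,600 is $504; credit = $3,950 − $504 = $3,446.
Student Loan Interest Credit: $317,400 is $11,400 into a $120,000 phase-out range, leaving 108,600/120,000 of the credit: $11,600 × 108,600/120,000 = $10,498.
Child Tax Credit: income exceeds $166,700 by $150,700 → 151 increments × $100 = $15,100 ≥ base, so the credit is $0.
Total: $3,446 + $10,498 + $0 = $13,944.

$13,944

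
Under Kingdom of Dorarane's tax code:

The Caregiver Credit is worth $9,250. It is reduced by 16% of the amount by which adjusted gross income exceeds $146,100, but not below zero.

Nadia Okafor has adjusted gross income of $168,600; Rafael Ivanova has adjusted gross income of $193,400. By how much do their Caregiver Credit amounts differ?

Nadia ($168,600): Caregiver Credit: 16% of the $22,500 excess over $146,100 is $3,600; credit = $9,250 − $3,600 = $5,650.
Rafael ($193,400): Caregiver Credit: 16% of the $47,300 excess over $146,100 is $7,568; credit = $9,250 − $7,568 = $1,682.
Difference: |$5,650 − $1,682| = $3,968.

$3,968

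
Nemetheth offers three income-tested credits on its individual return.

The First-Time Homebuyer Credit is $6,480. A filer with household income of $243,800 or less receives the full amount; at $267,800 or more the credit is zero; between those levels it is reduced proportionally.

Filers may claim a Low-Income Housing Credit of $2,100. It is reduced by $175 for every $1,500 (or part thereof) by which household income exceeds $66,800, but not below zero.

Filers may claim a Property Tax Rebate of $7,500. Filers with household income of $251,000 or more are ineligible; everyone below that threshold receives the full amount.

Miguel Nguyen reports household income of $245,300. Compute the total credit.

First-Time Homebuyer Credit: $245,300 is $1,500 into a $24,000 phase-out range, leaving 22,500/24,000 of the credit: $6,480 × 22,500/24,000 = $6,075.
Low-Income Housing Credit: income exceeds $66,800 by $178,500 → 119 increments × $175 = $20,825 ≥ base, so the credit is $0.
Property Tax Rebate: $245,300 is below the $251,000 cutoff, so the full $7,500 applies.
Total: $6,075 + $0 + $7,500 = $13,575.

$13,575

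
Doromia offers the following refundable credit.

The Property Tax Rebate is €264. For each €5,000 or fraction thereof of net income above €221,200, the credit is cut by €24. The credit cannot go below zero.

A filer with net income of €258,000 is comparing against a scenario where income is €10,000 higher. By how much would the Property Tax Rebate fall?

€48

At €258,000 — income exceeds €221,200 by €36,800, which is 8 full-or-partial €5,000 increments; reduction = 8 × €24 = €192, leaving €72.
At €268,000 — income exceeds €221,200 by €46,800, which is 10 full-or-partial €5,000 increments; reduction = 10 × €24 = €240, leaving €24.
Lost: €72 − €24 = €48.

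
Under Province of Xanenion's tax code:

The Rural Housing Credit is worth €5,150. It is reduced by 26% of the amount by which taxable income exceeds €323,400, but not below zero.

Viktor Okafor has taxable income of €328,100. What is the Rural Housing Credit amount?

€3,928

Rural Housing Credit: 26% of the €4,700 excess over €323,400 is €1,222; credit = €5,150 − €1,222 = €3,928.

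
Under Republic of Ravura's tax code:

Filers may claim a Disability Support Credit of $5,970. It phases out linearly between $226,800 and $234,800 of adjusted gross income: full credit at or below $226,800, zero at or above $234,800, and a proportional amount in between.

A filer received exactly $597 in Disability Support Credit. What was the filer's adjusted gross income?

$234,000

$597 is 597/5,970 of the full $5,970, so 5,373/5,970 of the $8,000 range has been used: income = $226,800 + $8,000 × 5,373/5,970 = $234,000.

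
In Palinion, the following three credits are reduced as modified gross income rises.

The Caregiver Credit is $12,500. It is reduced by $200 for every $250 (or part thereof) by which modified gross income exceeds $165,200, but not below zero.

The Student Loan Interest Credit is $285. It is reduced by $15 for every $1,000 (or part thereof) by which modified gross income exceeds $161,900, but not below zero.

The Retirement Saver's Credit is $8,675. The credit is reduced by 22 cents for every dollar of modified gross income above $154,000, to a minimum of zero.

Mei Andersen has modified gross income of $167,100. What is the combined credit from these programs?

$16,888

Caregiver Credit: income exceeds $165,200 by $1,900, which is 8 full-or-partial $250 increments; reduction = 8 × $200 = $1,600, leaving $10,900.
Student Loan Interest Credit: income exceeds $161,900 by $5,200, which is 6 full-or-partial $1,000 increments; reduction = 6 × $15 = $90, leaving $195.
Retirement Saver's Credit: 22% of the $13,100 excess over $154,000 is $2,882; credit = $8,675 − $2,882 = $5,793.
Total: $10,900 + $195 + $5,793 = $16,888.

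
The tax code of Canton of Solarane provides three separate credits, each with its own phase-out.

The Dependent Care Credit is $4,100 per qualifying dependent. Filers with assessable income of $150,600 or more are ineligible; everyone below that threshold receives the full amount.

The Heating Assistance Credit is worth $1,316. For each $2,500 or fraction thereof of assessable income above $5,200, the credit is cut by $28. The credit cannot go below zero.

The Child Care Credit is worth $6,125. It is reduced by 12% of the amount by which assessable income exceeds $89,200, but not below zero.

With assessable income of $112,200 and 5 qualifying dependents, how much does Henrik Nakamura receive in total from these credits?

Dependent Care Credit: base = 5 × $4,100 = $20,500. $112,200 is below the $150,600 cutoff, so the full $20,500 applies.
Heating Assistance Credit: income exceeds $5,200 by $107,000, which is 43 full-or-partial $2,500 increments; reduction = 43 × $28 = $1,204, leaving $112.
Child Care Credit: 12% of the $23,000 excess over $89,200 is $2,760; credit = $6,125 − $2,760 = $3,365.
Total: $20,500 + $112 + $3,365 = $23,977.

$23,977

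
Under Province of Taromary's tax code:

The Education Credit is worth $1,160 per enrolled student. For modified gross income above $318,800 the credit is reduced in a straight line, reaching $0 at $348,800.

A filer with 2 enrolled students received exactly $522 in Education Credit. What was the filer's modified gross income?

Full credit = 2 × $1,160 = $2,320.
$522 is 522/2,320 of the full $2,320, so 1,798/2,320 of the $30,000 range has been used: income = $318,800 + $30,000 × 1,798/2,320 = $342,050.

$342,050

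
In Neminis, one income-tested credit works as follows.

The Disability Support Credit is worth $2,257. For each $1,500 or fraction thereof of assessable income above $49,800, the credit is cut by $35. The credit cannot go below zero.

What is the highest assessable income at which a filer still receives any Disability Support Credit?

After 64 increments the reduction is 64 × $35 = $2,240, leaving $17; one more increment wipes it out. Increment 64 ends at excess 64 × $1,500 = $96,000, so the highest qualifying income is $49,800 + $96,000 = $145,800.

$145,800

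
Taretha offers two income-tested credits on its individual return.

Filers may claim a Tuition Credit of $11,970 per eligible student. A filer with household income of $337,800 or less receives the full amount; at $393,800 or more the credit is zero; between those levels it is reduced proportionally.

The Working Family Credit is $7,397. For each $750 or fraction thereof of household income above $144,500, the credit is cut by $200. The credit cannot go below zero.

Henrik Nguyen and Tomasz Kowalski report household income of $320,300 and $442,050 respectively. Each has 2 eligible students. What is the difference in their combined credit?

$23,940

Henrik ($320,300): Tuition Credit: base = 2 × $11,970 = $23,940. $320,300 is at or below the $337,800 threshold, so the full $23,940 applies. Working Family Credit: income exceeds $144,500 by $175,800 → 235 increments × $200 = $47,000 ≥ base, so the credit is $0. total $23,940 + $0 = $23,940
Tomasz ($442,050): Tuition Credit: base = 2 × $11,970 = $23,940. $442,050 is at or above $393,800, so the credit is $0. Working Family Credit: income exceeds $144,500 by $297,550 → 397 increments × $200 = $79,400 ≥ base, so the credit is $0. total $0 + $0 = $0
Difference: |$23,940 − $0| = $23,940.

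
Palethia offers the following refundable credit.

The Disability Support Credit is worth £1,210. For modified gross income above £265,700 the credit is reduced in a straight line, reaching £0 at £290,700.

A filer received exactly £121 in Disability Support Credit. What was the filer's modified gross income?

£121 is 121/1,210 of the full £1,210, so 1,089/1,210 of the £25,000 range has been used: income = £265,700 + £25,000 × 1,089/1,210 = £288,200.

£288,200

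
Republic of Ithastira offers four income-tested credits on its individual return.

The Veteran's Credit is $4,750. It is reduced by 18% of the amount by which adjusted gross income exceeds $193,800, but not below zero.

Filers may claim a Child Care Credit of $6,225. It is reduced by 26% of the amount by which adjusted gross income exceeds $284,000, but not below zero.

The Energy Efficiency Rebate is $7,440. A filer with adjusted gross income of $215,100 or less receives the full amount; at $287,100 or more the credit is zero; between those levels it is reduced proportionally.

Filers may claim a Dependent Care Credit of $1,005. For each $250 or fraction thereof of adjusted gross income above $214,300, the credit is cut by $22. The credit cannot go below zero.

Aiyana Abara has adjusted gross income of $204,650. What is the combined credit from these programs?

$17,467

Veteran's Credit: 18% of the $10,850 excess over $193,800 is $1,953; credit = $4,750 − $1,953 = $2,797.
Child Care Credit: $204,650 is at or below the $284,000 threshold, so the full $6,225 applies.
Energy Efficiency Rebate: $204,650 is at or below the $215,100 threshold, so the full $7,440 applies.
Dependent Care Credit: $204,650 is at or below the $214,300 threshold, so the full $1,005 applies.
Total: $2,797 + $6,225 + $7,440 + $1,005 = $17,467.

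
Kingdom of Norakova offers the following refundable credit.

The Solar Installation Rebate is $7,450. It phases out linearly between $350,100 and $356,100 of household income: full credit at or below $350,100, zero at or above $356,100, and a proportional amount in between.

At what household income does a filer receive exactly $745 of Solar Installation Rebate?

$745 is 745/7,450 of the full $7,450, so 6,705/7,450 of the $6,000 range has been used: income = $350,100 + $6,000 × 6,705/7,450 = $355,500.

$355,500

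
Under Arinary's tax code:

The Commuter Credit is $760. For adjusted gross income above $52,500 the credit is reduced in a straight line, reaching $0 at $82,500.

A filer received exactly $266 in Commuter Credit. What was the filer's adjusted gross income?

$266 is 266/760 of the full $760, so 494/760 of the $30,000 range has been used: income = $52,500 + $30,000 × 494/760 = $72,000.

$72,000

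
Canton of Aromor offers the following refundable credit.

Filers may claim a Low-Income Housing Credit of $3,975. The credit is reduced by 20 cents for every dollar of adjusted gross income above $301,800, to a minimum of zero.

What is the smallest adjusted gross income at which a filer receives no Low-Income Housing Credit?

The credit falls by 20% of each dollar above $301,800, so it reaches zero when the excess is $3,975 / 20% = $19,875: income = $301,800 + $19,875 = $321,675.

$321,675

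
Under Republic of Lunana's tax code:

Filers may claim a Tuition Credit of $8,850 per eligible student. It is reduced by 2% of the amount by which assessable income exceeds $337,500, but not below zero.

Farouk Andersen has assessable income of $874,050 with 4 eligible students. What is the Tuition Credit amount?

$24,669

Tuition Credit: base = 4 × $8,850 = $35,400. 2% of the $536,550 excess over $337,500 is $10,731; credit = $35,400 − $10,731 = $24,669.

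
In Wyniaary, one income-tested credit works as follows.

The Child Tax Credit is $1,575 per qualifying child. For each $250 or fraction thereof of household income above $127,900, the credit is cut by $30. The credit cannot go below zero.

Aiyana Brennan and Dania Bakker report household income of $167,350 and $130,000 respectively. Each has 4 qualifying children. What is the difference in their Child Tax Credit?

$4,470

Aiyana ($167,350): Child Tax Credit: base = 4 × $1,575 = $6,300. income exceeds $127,900 by $39,450, which is 158 full-or-partial $250 increments; reduction = 158 × $30 = $4,740, leaving $1,560.
Dania ($130,000): Child Tax Credit: base = 4 × $1,575 = $6,300. income exceeds $127,900 by $2,100, which is 9 full-or-partial $250 increments; reduction = 9 × $30 = $270, leaving $6,030.
Difference: |$1,560 − $6,030| = $4,470.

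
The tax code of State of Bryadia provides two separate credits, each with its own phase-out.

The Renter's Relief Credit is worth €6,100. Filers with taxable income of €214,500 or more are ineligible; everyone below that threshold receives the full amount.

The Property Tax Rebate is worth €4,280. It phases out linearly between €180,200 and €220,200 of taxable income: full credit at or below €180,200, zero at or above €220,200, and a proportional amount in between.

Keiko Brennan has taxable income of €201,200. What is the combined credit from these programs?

€8,133

Renter's Relief Credit: €201,200 is below the €214,500 cutoff, so the full €6,100 applies.
Property Tax Rebate: €201,200 is €21,000 into a €40,000 phase-out range, leaving 19,000/40,000 of the credit: €4,280 × 19,000/40,000 = €2,033.
Total: €6,100 + €2,033 = €8,133.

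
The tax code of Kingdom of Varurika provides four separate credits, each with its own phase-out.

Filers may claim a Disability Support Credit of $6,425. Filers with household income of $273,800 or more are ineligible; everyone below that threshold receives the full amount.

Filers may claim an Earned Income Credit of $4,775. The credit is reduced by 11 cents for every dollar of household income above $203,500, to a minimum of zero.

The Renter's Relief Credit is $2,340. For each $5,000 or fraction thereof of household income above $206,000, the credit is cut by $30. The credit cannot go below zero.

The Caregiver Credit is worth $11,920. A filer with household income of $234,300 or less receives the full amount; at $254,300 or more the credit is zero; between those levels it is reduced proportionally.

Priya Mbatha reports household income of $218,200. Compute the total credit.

Disability Support Credit: $218,200 is below the $273,800 cutoff, so the full $6,425 applies.
Earned Income Credit: 11% of the $14,700 excess over $203,500 is $1,617; credit = $4,775 − $1,617 = $3,158.
Renter's Relief Credit: income exceeds $206,000 by $12,200, which is 3 full-or-partial $5,000 increments; reduction = 3 × $30 = $90, leaving $2,250.
Caregiver Credit: $218,200 is at or below the $234,300 threshold, so the full $11,920 applies.
Total: $6,425 + $3,158 + $2,250 + $11,920 = $23,753.

$23,753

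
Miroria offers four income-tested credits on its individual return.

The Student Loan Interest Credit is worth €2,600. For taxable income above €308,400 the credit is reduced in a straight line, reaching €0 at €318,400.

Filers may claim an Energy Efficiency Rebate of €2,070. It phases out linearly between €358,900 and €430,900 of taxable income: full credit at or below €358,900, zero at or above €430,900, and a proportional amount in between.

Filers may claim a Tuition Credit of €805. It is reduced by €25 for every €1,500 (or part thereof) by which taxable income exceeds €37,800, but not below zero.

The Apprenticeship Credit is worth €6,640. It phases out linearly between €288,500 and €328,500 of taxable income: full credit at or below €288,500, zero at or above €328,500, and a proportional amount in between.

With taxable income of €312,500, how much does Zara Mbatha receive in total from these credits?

€6,260

Student Loan Interest Credit: €312,500 is €4,100 into a €10,000 phase-out range, leaving 5,900/10,000 of the credit: €2,600 × 5,900/10,000 = €1,534.
Energy Efficiency Rebate: €312,500 is at or below the €358,900 threshold, so the full €2,070 applies.
Tuition Credit: income exceeds €37,800 by €274,700 → 184 increments × €25 = €4,600 ≥ base, so the credit is €0.
Apprenticeship Credit: €312,500 is €24,000 into a €40,000 phase-out range, leaving 16,000/40,000 of the credit: €6,640 × 16,000/40,000 = €2,656.
Total: €1,534 + €2,070 + €0 + €2,656 = €6,260.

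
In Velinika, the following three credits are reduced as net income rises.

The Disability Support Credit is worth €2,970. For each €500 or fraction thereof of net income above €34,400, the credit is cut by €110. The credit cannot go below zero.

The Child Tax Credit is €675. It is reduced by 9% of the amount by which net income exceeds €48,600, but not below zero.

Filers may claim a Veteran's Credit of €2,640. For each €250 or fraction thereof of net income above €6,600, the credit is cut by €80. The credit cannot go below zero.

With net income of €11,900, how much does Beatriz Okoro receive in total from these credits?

€4,525

Disability Support Credit: €11,900 is at or below the €34,400 threshold, so the full €2,970 applies.
Child Tax Credit: €11,900 is at or below the €48,600 threshold, so the full €675 applies.
Veteran's Credit: income exceeds €6,600 by €5,300, which is 22 full-or-partial €250 increments; reduction = 22 × €80 = €1,760, leaving €880.
Total: €2,970 + €675 + €880 = €4,525.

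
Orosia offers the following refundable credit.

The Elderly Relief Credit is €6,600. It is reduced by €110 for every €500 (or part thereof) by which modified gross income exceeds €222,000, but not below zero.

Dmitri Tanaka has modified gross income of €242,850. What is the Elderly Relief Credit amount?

€1,980

Elderly Relief Credit: income exceeds €222,000 by €20,850, which is 42 full-or-partial €500 increments; reduction = 42 × €110 = €4,620, leaving €1,980.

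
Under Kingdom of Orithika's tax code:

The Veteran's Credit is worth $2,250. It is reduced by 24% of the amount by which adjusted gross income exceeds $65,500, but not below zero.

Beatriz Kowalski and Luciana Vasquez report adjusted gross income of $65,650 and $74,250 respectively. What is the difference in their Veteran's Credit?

$2,064

Beatriz ($65,650): Veteran's Credit: 24% of the $150 excess over $65,500 is $36; credit = $2,250 − $36 = $2,214.
Luciana ($74,250): Veteran's Credit: 24% of the $8,750 excess over $65,500 is $2,100; credit = $2,250 − $2,100 = $150.
Difference: |$2,214 − $150| = $2,064.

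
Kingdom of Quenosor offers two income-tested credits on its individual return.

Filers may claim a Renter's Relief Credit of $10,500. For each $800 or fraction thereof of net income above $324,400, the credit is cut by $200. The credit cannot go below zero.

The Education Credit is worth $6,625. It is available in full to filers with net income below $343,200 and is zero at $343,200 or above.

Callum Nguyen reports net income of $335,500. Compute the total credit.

Renter's Relief Credit: income exceeds $324,400 by $11,100, which is 14 full-or-partial $800 increments; reduction = 14 × $200 = $2,800, leaving $7,700.
Education Credit: $335,500 is below the $343,200 cutoff, so the full $6,625 applies.
Total: $7,700 + $6,625 = $14,325.

$14,325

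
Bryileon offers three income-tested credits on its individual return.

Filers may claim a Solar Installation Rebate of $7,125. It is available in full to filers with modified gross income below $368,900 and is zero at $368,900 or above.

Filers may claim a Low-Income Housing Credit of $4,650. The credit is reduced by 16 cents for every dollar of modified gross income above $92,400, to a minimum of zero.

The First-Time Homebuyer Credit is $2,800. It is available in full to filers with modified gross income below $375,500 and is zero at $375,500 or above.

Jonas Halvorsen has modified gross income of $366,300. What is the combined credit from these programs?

Solar Installation Rebate: $366,300 is below the $368,900 cutoff, so the full $7,125 applies.
Low-Income Housing Credit: 16% of the $273,900 excess over $92,400 is $43,824 ≥ base, so the credit is $0.
First-Time Homebuyer Credit: $366,300 is below the $375,500 cutoff, so the full $2,800 applies.
Total: $7,125 + $0 + $2,800 = $9,925.

$9,925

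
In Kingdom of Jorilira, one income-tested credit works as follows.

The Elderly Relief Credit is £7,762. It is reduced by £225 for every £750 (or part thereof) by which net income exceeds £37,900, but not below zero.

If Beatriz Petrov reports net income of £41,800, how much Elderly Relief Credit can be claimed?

£6,412

Elderly Relief Credit: income exceeds £37,900 by £3,900, which is 6 full-or-partial £750 increments; reduction = 6 × £225 = £1,350, leaving £6,412.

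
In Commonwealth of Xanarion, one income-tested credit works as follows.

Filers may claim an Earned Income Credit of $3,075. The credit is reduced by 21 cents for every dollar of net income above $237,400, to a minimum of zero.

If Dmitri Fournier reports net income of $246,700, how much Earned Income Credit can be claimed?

$1,122

Earned Income Credit: 21% of the $9,300 excess over $237,400 is $1,953; credit = $3,075 − $1,953 = $1,122.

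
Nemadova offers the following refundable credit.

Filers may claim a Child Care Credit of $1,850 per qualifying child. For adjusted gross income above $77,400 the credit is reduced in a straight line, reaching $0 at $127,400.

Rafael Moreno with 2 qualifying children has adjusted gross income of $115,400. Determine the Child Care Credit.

Child Care Credit: base = 2 × $1,850 = $3,700. $115,400 is $38,000 into a $50,000 phase-out range, leaving 12,000/50,000 of the credit: $3,700 × 12,000/50,000 = $888.

$888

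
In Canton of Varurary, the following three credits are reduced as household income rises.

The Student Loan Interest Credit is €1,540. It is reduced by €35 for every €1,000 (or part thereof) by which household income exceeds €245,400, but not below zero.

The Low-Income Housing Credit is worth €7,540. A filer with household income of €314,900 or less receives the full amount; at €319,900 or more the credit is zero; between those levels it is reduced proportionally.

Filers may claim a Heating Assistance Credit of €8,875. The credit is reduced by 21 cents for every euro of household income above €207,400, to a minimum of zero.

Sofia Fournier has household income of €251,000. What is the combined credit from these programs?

Student Loan Interest Credit: income exceeds €245,400 by €5,600, which is 6 full-or-partial €1,000 increments; reduction = 6 × €35 = €210, leaving €1,330.
Low-Income Housing Credit: €251,000 is at or below the €314,900 threshold, so the full €7,540 applies.
Heating Assistance Credit: 21% of the €43,600 excess over €207,400 is €9,156 ≥ base, so the credit is €0.
Total: €1,330 + €7,540 + €0 = €8,870.

€8,870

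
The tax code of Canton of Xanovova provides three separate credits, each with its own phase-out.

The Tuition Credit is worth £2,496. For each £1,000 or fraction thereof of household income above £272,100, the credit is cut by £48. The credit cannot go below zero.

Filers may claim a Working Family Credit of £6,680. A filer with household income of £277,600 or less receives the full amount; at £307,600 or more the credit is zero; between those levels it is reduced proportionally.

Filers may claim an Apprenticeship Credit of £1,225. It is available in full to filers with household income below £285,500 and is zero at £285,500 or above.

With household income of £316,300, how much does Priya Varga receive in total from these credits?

Tuition Credit: income exceeds £272,100 by £44,200, which is 45 full-or-partial £1,000 increments; reduction = 45 × £48 = £2,160, leaving £336.
Working Family Credit: £316,300 is at or above £307,600, so the credit is £0.
Apprenticeship Credit: £316,300 meets or exceeds the £285,500 cutoff, so the credit is £0.
Total: £336 + £0 + £0 = £336.

£336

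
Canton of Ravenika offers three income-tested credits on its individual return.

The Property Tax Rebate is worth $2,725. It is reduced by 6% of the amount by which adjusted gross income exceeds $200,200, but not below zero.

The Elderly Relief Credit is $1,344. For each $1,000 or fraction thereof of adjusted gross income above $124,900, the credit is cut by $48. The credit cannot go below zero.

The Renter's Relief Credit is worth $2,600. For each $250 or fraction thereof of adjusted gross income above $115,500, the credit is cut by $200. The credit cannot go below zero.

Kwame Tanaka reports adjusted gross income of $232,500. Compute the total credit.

$787

Property Tax Rebate: 6% of the $32,300 excess over $200,200 is $1,938; credit = $2,725 − $1,938 = $787.
Elderly Relief Credit: income exceeds $124,900 by $107,600 → 108 increments × $48 = $5,184 ≥ base, so the credit is $0.
Renter's Relief Credit: income exceeds $115,500 by $117,000 → 468 increments × $200 = $93,600 ≥ base, so the credit is $0.
Total: $787 + $0 + $0 = $787.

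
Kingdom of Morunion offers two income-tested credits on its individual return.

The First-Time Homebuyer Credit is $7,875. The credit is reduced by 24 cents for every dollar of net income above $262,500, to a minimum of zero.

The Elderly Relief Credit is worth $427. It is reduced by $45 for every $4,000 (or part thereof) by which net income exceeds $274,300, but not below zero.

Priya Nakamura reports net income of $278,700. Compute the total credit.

$4,324

First-Time Homebuyer Credit: 24% of the $16,200 excess over $262,500 is $3,888; credit = $7,875 − $3,888 = $3,987.
Elderly Relief Credit: income exceeds $274,300 by $4,400, which is 2 full-or-partial $4,000 increments; reduction = 2 × $45 = $90, leaving $337.
Total: $3,987 + $337 = $4,324.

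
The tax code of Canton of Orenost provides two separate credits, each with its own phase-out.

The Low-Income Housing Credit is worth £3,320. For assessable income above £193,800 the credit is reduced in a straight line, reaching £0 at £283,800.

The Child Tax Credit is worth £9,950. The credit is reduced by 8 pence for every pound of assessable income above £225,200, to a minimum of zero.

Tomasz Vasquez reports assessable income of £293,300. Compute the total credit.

Low-Income Housing Credit: £293,300 is at or above £283,800, so the credit is £0.
Child Tax Credit: 8% of the £68,100 excess over £225,200 is £5,448; credit = £9,950 − £5,448 = £4,502.
Total: £0 + £4,502 = £4,502.

£4,502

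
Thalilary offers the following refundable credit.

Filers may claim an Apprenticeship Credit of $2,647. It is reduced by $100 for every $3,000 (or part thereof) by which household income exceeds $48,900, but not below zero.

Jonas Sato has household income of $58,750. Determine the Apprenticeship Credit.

$2,247

Apprenticeship Credit: income exceeds $48,900 by $9,850, which is 4 full-or-partial $3,000 increments; reduction = 4 × $100 = $400, leaving $2,247.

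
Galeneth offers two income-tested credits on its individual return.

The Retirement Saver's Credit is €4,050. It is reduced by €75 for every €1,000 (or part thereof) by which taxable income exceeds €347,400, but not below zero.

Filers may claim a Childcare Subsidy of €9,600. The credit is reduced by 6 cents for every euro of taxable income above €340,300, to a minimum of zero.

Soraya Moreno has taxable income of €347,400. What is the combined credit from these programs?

€13,224

Retirement Saver's Credit: €347,400 is at or below the €347,400 threshold, so the full €4,050 applies.
Childcare Subsidy: 6% of the €7,100 excess over €340,300 is €426; credit = €9,600 − €426 = €9,174.
Total: €4,050 + €9,174 = €13,224.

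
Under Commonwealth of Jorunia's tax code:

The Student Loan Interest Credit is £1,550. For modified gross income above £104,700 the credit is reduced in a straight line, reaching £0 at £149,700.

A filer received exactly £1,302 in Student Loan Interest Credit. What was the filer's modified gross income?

£1,302 is 1,302/1,550 of the full £1,550, so 248/1,550 of the £45,000 range has been used: income = £104,700 + £45,000 × 248/1,550 = £111,900.

£111,900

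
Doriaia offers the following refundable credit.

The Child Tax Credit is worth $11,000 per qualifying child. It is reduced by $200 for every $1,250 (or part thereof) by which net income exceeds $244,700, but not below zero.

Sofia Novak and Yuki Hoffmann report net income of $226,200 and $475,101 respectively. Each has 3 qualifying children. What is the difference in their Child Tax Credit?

Sofia ($226,200): Child Tax Credit: base = 3 × $11,000 = $33,000. $226,200 is at or below the $244,700 threshold, so the full $33,000 applies.
Yuki ($475,101): Child Tax Credit: base = 3 × $11,000 = $33,000. income exceeds $244,700 by $230,401 → 185 increments × $200 = $37,000 ≥ base, so the credit is $0.
Difference: |$33,000 − $0| = $33,000.

$33,000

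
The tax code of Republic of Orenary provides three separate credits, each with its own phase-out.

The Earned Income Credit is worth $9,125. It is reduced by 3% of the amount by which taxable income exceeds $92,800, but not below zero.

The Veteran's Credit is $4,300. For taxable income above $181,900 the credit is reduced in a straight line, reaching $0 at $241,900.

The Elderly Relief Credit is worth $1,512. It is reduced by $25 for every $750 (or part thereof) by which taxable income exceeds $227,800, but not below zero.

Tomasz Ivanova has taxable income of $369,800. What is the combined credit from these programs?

Earned Income Credit: 3% of the $277,000 excess over $92,800 is $8,310; credit = $9,125 − $8,310 = $815.
Veteran's Credit: $369,800 is at or above $241,900, so the credit is $0.
Elderly Relief Credit: income exceeds $227,800 by $142,000 → 190 increments × $25 = $4,750 ≥ base, so the credit is $0.
Total: $815 + $0 + $0 = $815.

$815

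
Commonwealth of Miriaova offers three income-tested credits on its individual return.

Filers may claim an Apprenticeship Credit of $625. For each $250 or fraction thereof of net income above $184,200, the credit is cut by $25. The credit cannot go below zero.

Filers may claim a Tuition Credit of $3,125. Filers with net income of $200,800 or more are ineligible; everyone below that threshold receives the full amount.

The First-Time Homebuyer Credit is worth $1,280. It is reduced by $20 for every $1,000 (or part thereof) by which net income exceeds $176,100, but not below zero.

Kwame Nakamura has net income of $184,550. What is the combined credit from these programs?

$4,800

Apprenticeship Credit: income exceeds $184,200 by $350, which is 2 full-or-partial $250 increments; reduction = 2 × $25 = $50, leaving $575.
Tuition Credit: $184,550 is below the $200,800 cutoff, so the full $3,125 applies.
First-Time Homebuyer Credit: income exceeds $176,100 by $8,450, which is 9 full-or-partial $1,000 increments; reduction = 9 × $20 = $180, leaving $1,100.
Total: $575 + $3,125 + $1,100 = $4,800.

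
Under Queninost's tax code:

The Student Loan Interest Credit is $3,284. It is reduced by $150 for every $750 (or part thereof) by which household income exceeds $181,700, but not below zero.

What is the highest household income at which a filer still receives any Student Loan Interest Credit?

$197,450

After 21 increments the reduction is 21 × $150 = $3,150, leaving $134; one more increment wipes it out. Increment 21 ends at excess 21 × $750 = $15,750, so the highest qualifying income is $181,700 + $15,750 = $197,450.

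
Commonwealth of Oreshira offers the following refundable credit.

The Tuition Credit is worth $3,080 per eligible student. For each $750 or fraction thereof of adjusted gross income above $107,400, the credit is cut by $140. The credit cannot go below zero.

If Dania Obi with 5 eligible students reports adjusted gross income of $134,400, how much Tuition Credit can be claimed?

$10,360

Tuition Credit: base = 5 × $3,080 = $15,400. income exceeds $107,400 by $27,000, which is 36 full-or-partial $750 increments; reduction = 36 × $140 = $5,040, leaving $10,360.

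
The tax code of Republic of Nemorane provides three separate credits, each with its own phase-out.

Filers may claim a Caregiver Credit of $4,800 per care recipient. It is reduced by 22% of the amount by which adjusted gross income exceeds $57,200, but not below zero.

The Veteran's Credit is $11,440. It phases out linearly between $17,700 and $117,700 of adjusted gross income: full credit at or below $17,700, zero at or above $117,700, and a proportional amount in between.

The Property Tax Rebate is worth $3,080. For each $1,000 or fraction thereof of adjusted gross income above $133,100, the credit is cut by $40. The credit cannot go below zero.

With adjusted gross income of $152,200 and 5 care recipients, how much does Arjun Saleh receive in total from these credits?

Caregiver Credit: base = 5 × $4,800 = $24,000. 22% of the $95,000 excess over $57,200 is $20,900; credit = $24,000 − $20,900 = $3,100.
Veteran's Credit: $152,200 is at or above $117,700, so the credit is $0.
Property Tax Rebate: income exceeds $133,100 by $19,100, which is 20 full-or-partial $1,000 increments; reduction = 20 × $40 = $800, leaving $2,280.
Total: $3,100 + $0 + $2,280 = $5,380.

$5,380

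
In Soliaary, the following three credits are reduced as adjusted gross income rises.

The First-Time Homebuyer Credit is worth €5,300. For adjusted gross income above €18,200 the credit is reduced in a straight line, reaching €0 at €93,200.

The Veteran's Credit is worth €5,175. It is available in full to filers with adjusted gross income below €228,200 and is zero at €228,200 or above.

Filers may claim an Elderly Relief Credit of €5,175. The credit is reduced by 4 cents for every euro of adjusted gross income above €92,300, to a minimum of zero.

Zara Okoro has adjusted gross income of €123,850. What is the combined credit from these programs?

€9,088

First-Time Homebuyer Credit: €123,850 is at or above €93,200, so the credit is €0.
Veteran's Credit: €123,850 is below the €228,200 cutoff, so the full €5,175 applies.
Elderly Relief Credit: 4% of the €31,550 excess over €92,300 is €1,262; credit = €5,175 − €1,262 = €3,913.
Total: €0 + €5,175 + €3,913 = €9,088.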